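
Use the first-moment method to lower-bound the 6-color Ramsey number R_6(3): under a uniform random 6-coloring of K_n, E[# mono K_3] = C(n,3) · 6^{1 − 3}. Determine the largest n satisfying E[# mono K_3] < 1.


We need C(n, 3) · 6^{1 − 3} < 1, i.e. C(n, 3) < 6^{3 − 1} = 36.
Check values of n near the boundary:
  n = 3: C(3, 3) = 1; 1 < 36? YES
  n = 4: C(4, 3) = 4; 4 < 36? YES
  n = 5: C(5, 3) = 10; 10 < 36? YES
  n = 6: C(6, 3) = 20; 20 < 36? YES
  n = 7: C(7, 3) = 35; 35 < 36? YES
  n = 8: C(8, 3) = 56; 56 < 36? NO
  n = 9: C(9, 3) = 84; 84 < 36? NO
The largest n with C(n, 3) < 36 is n = 7 (where E[X] = 35/36 ≈ 0.972222). Hence R_6(3) > 7, i.e. R_6(3) ≥ 8.

Largest n = 7; hence R_6(3) > 7.


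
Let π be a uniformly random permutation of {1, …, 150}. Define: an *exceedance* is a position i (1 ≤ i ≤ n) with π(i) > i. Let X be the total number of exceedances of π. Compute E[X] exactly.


Write X = Σ_{i=1}^{150} X_i, where X_i = 1_{π(i) > i}.
For each fixed i, π(i) is uniform over {1, …, 150} (marginal of a uniform permutation), so P[π(i) > i] = (n − i)/n. Summing: Σ_{i=1}^{150} (n − i)/n = (0 + 1 + … + 149)/150 = 150(150 − 1)/(2·150) = (150 − 1)/2.
Hence E[X] = Σ_{i=1}^{150} (150 − i)/150 = 149/2 ≈ 74.50000.

E[X] = 149/2 = 74.50000.


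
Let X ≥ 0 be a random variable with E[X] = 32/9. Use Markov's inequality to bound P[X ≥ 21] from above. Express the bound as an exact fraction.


μ = E[X] = 32/9, a = 21.
Markov: P[X ≥ 21] ≤ μ/a = (32/9)/21 = 32/189.
Numerically: ≈ 0.169.
(Since a = 21 > μ = 3.556, the bound 32/189 is < 1 and informative.)

P[X ≥ 21] ≤ 32/189 ≈ 0.169.


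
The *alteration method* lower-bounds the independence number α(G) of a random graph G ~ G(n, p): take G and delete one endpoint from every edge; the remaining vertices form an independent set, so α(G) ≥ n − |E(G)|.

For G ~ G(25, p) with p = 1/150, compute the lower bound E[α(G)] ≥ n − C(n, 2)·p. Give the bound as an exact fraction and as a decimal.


E[|E(G)|] = C(25, 2)·p = 300 · (1/150) = 2.
E[α(G)] ≥ n − E[|E(G)|] = 25 − 2 = 23.
Numerically: ≈ 23.000000.
(This is only a lower bound; the true E[α(G)] may be larger.)

E[α(G)] ≥ 23 ≈ 23.000000.


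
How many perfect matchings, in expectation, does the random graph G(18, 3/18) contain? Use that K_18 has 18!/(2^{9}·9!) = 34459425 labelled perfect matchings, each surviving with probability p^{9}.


K_18 has 18!/(2^{9}·9!) = 34459425 labelled perfect matchings.
For each such perfect matching H, let X_H = 1 if all 9 edges of H are present in G. Then P[X_H = 1] = p^{9} = (1/6)^{9} = 1/10077696.
Summing the indicators: E[X] = Σ_H E[X_H] = 34459425 · p^{9} = 34459425 · 1/10077696 = 425425/124416.
Numerically: E[X] ≈ 3.4194.

E[X] = 34459425 · (1/6)^{9} = 425425/124416 ≈ 3.4194.


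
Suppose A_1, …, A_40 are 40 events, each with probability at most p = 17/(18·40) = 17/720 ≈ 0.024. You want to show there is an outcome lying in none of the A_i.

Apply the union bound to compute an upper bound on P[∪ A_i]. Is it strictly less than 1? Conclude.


Union bound: P[∪_{i=1}^{40} A_i] ≤ Σ_i P[A_i] ≤ 40·p = 40·(17/720) = 17/18.
Numerically: 17/18 ≈ 0.944.
Is 17/18 < 1? YES.
Since P[∪ A_i] ≤ 17/18 < 1, the complement has P[∩ A_i^c] ≥ 1 − 17/18 = 1/18 > 0, so some outcome avoids every A_i.

40·p = 17/18 ≈ 0.944; existence CERTIFIED by the union bound.


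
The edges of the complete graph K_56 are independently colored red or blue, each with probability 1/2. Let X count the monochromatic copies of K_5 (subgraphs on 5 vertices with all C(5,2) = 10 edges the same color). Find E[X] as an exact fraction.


Let X = Σ_S X_S over the C(56, 5) = 3819816 subsets S of size 5, where X_S = 1 if the K_5 on S is monochromatic.
For a fixed S, the K_5 on S has C(5, 2) = 10 edges. P[all 10 edges red] = (1/2)^10, and likewise for blue, so P[monochromatic] = 2·(1/2)^10 = 2^{1 − 10} = 1/512.
Summing: E[X] = C(56, 5) · 2^{1 − 10} = 3819816 · 1/512 = 477477/64.
Numerically: E[X] ≈ 7460.5781.

E[X] = C(56,5)·2^(1−C(5,2)) = 477477/64 ≈ 7460.5781.


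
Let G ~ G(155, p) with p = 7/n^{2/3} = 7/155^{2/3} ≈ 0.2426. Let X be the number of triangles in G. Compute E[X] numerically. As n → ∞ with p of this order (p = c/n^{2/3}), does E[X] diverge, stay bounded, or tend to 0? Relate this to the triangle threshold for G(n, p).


Number of potential triangles: C(155, 3) = 608685.
Each occurs with probability p³ ≈ (0.2426)³ ≈ 1.427680e-02.
By linearity: E[X] = C(155, 3)·p³ ≈ 608685 · 1.427680e-02 ≈ 8690.0710.
Since α = 2/3 < 1, p = c/n^{2/3} ≫ 1/n is above the triangle threshold p ~ 1/n. Asymptotically E[X] ~ (c³/6)·n^{3(1−α)} = (7³/6)·n^{1} → ∞; triangles are abundant w.h.p.

E[X] ≈ 8690.0710; in regime p = Θ(1/n^{2/3}) E[X] diverges (above the triangle threshold p ~ 1/n).


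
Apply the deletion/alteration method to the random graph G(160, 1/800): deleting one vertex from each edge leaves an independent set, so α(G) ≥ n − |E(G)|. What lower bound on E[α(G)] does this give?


E[|E(G)|] = C(160, 2)·p = 12720 · (1/800) = 159/10.
E[α(G)] ≥ n − E[|E(G)|] = 160 − 159/10 = 1441/10.
Numerically: ≈ 144.1000.
(This is only a lower bound; the true E[α(G)] may be larger.)

E[α(G)] ≥ 1441/10 ≈ 144.1000.


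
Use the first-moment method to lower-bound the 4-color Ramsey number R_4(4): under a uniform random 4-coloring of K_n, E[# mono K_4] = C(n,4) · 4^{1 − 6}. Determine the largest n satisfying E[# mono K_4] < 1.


We need C(n, 4) · 4^{1 − 6} < 1, i.e. C(n, 4) < 4^{6 − 1} = 1024.
Check values of n near the boundary:
  n = 8: C(8, 4) = 70; 70 < 1024? YES
  n = 9: C(9, 4) = 126; 126 < 1024? YES
  n = 10: C(10, 4) = 210; 210 < 1024? YES
  n = 11: C(11, 4) = 330; 330 < 1024? YES
  n = 12: C(12, 4) = 495; 495 < 1024? YES
  n = 13: C(13, 4) = 715; 715 < 1024? YES
  n = 14: C(14, 4) = 1001; 1001 < 1024? YES
  n = 15: C(15, 4) = 1365; 1365 < 1024? NO
  n = 16: C(16, 4) = 1820; 1820 < 1024? NO
The largest n with C(n, 4) < 1024 is n = 14 (where E[X] = 1001/1024 ≈ 0.9775391). Hence R_4(4) > 14, i.e. R_4(4) ≥ 15.

Largest n = 14; hence R_4(4) > 14.


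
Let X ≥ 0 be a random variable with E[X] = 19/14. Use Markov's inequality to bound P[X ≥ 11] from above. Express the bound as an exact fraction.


μ = E[X] = 19/14, a = 11.
Markov: P[X ≥ 11] ≤ μ/a = (19/14)/11 = 19/154.
Numerically: ≈ 0.123.
(Since a = 11 > μ = 1.357, the bound 19/154 is < 1 and informative.)

P[X ≥ 11] ≤ 19/154 ≈ 0.123.


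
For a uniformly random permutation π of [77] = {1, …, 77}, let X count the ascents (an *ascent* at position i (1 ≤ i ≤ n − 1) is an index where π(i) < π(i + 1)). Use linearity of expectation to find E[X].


Write X = Σ X_I over i = 1, …, 76, with X_I the indicator of one ascent.
There are 76 indicators.
For each fixed i, the pair (π(i), π(i+1)) is a uniformly random ordered pair of distinct values from {1, …, 77}; by symmetry P[π(i) < π(i+1)] = 1/2.
By linearity: E[X] = 76 · (1/2) = (77 − 1) · (1/2) = 38 ≈ 38.00000.

E[X] = 38 = 38.00000.


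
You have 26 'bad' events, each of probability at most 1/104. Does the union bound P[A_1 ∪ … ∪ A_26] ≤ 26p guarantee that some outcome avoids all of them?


Union bound: P[∪_{i=1}^{26} A_i] ≤ Σ_i P[A_i] ≤ 26·p = 26·(1/104) = 1/4.
Numerically: 1/4 ≈ 0.250000.
Is 1/4 < 1? YES.
Since P[∪ A_i] ≤ 1/4 < 1, the complement has P[∩ A_i^c] ≥ 1 − 1/4 = 3/4 > 0, so some outcome avoids every A_i.

26·p = 1/4 ≈ 0.250000; existence CERTIFIED by the union bound.


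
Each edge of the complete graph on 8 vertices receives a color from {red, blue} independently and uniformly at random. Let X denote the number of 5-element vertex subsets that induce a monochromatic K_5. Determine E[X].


Let X = Σ_S X_S over the C(8, 5) = 56 subsets S of size 5, where X_S = 1 if the K_5 on S is monochromatic.
For a fixed S, the K_5 on S has C(5, 2) = 10 edges. P[all 10 edges red] = (1/2)^10, and likewise for blue, so P[monochromatic] = 2·(1/2)^10 = 2^{1 − 10} = 1/512.
By linearity: E[X] = C(8, 5) · 2^{1 − 10} = 56 · 1/512 = 7/64.
Numerically: E[X] ≈ 0.1094.

E[X] = C(8,5)·2^(1−C(5,2)) = 7/64 ≈ 0.1094.


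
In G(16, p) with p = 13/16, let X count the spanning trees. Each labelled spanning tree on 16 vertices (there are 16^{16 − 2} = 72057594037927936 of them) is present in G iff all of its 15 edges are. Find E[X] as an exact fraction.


K_16 has 16^{16 − 2} = 72057594037927936 labelled spanning trees.
For each such spanning tree H, let X_H = 1 if all 15 edges of H are present in G. Then P[X_H = 1] = p^{15} = (13/16)^{15} = 51185893014090757/1152921504606846976.
By linearity of expectation: E[X] = Σ_H E[X_H] = 72057594037927936 · p^{15} = 72057594037927936 · 51185893014090757/1152921504606846976 = 51185893014090757/16.
Numerically: E[X] ≈ 3.1991e+15.

E[X] = 72057594037927936 · (13/16)^{15} = 51185893014090757/16 ≈ 3.1991e+15.


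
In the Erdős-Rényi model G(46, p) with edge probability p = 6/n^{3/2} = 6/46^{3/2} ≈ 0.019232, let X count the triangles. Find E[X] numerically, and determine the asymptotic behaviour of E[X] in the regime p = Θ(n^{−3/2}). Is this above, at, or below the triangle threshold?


Number of potential triangles: C(46, 3) = 15180.
Each occurs with probability p³ ≈ (0.019232)³ ≈ 7.1128477e-06.
By linearity: E[X] = C(46, 3)·p³ ≈ 15180 · 7.1128477e-06 ≈ 0.10797.
Since α = 3/2 > 1, p = c/n^{3/2} = o(1/n) is below the triangle threshold p ~ 1/n. Asymptotically E[X] ~ (c³/6)·n^{3(1−α)} = (6³/6)·n^{-1.5} → 0, so by Markov's inequality G has no triangles w.h.p.

E[X] ≈ 0.10797; in regime p = Θ(1/n^{3/2}) E[X] tends to 0 (below the triangle threshold p ~ 1/n).


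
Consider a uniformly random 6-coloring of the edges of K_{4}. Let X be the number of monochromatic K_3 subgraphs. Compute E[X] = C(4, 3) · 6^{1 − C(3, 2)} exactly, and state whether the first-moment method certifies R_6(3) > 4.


E[X] = C(4, 3) · 6^{1 − 3} = 4 · 6^{−2} = 4/36.
As a reduced fraction: E[X] = 1/9 ≈ 0.111.
Is E[X] < 1? YES.
Since E[X] < 1, there exists a 6-coloring of K_{4} with no monochromatic K_3; hence R_6(3) > 4.

E[X] = 1/9 ≈ 0.111; E[X] < 1, so R_6(3) > 4.


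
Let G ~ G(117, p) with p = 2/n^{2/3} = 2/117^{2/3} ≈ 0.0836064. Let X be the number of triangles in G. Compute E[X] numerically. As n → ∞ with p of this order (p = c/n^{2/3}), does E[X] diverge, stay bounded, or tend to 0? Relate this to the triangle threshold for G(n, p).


Number of potential triangles: C(117, 3) = 260130.
Each occurs with probability p³ ≈ (0.0836064)³ ≈ 5.84410841e-04.
By linearity: E[X] = C(117, 3)·p³ ≈ 260130 · 5.84410841e-04 ≈ 152.022792.
Since α = 2/3 < 1, p = c/n^{2/3} ≫ 1/n is above the triangle threshold p ~ 1/n. Asymptotically E[X] ~ (c³/6)·n^{3(1−α)} = (2³/6)·n^{1} → ∞; triangles are abundant w.h.p.

E[X] ≈ 152.022792; in regime p = Θ(1/n^{2/3}) E[X] diverges (above the triangle threshold p ~ 1/n).


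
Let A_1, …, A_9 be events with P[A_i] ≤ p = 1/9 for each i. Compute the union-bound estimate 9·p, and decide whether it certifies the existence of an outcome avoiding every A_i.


Union bound: P[∪_{i=1}^{9} A_i] ≤ Σ_i P[A_i] ≤ 9·p = 9·(1/9) = 1.
Numerically: 1 ≈ 1.00000.
Is 1 < 1? NO.
Since the bound 1 is ≥ 1, the union bound is uninformative here; it does NOT by itself certify existence.

9·p = 1 ≈ 1.00000; existence NOT certified by the union bound.


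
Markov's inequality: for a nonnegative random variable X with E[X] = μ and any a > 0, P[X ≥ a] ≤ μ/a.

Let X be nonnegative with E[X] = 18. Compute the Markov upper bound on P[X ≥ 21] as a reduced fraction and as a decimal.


μ = E[X] = 18, a = 21.
Markov: P[X ≥ 21] ≤ μ/a = (18)/21 = 6/7.
Numerically: ≈ 0.8571.
(Since a = 21 > μ = 18.0000, the bound 6/7 is < 1 and informative.)

P[X ≥ 21] ≤ 6/7 ≈ 0.8571.


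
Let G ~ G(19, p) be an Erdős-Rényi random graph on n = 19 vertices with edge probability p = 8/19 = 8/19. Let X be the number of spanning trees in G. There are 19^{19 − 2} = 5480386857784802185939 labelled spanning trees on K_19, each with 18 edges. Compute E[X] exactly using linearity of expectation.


K_19 has 19^{19 − 2} = 5480386857784802185939 labelled spanning trees.
For each such spanning tree H, let X_H = 1 if all 18 edges of H are present in G. Then P[X_H = 1] = p^{18} = (8/19)^{18} = 18014398509481984/104127350297911241532841.
By linearity of expectation: E[X] = Σ_H E[X_H] = 5480386857784802185939 · p^{18} = 5480386857784802185939 · 18014398509481984/104127350297911241532841 = 18014398509481984/19.
Numerically: E[X] ≈ 9.481e+14.

E[X] = 5480386857784802185939 · (8/19)^{18} = 18014398509481984/19 ≈ 9.481e+14.


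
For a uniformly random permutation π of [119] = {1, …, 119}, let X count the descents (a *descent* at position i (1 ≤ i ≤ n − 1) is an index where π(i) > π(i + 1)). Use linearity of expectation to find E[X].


Write X = Σ X_I over i = 1, …, 118, with X_I the indicator of one descent.
There are 118 indicators.
For each fixed i, the pair (π(i), π(i+1)) is a uniformly random ordered pair of distinct values from {1, …, 119}; by symmetry P[π(i) > π(i+1)] = 1/2.
By linearity: E[X] = 118 · (1/2) = (119 − 1) · (1/2) = 59 ≈ 59.000.

E[X] = 59 = 59.000.


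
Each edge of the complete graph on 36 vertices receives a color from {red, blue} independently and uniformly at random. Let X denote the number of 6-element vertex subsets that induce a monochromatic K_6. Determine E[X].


Let X = Σ_S X_S over the C(36, 6) = 1947792 subsets S of size 6, where X_S = 1 if the K_6 on S is monochromatic.
For a fixed S, the K_6 on S has C(6, 2) = 15 edges. P[all 15 edges red] = (1/2)^15, and likewise for blue, so P[monochromatic] = 2·(1/2)^15 = 2^{1 − 15} = 1/16384.
By linearity: E[X] = C(36, 6) · 2^{1 − 15} = 1947792 · 1/16384 = 121737/1024.
Numerically: E[X] ≈ 118.883789.

E[X] = C(36,6)·2^(1−C(6,2)) = 121737/1024 ≈ 118.883789.


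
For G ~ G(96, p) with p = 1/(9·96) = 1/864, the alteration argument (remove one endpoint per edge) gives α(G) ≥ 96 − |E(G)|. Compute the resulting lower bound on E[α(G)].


E[|E(G)|] = C(96, 2)·p = 4560 · (1/864) = 95/18.
E[α(G)] ≥ n − E[|E(G)|] = 96 − 95/18 = 1633/18.
Numerically: ≈ 90.722.
(This is only a lower bound; the true E[α(G)] may be larger.)

E[α(G)] ≥ 1633/18 ≈ 90.722.


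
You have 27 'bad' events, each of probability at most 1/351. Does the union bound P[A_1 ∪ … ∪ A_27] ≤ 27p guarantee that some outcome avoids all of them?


Union bound: P[∪_{i=1}^{27} A_i] ≤ Σ_i P[A_i] ≤ 27·p = 27·(1/351) = 1/13.
Numerically: 1/13 ≈ 0.0769.
Is 1/13 < 1? YES.
Since P[∪ A_i] ≤ 1/13 < 1, the complement has P[∩ A_i^c] ≥ 1 − 1/13 = 12/13 > 0, so some outcome avoids every A_i.

27·p = 1/13 ≈ 0.0769; existence CERTIFIED by the union bound.


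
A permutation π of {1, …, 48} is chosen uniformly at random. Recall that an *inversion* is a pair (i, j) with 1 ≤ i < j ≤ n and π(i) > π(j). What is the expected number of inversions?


Write X = Σ X_I over the C(48, 2) = 1128 pairs i < j, with X_I the indicator of one inversion.
There are 1128 indicators.
For each fixed pair i < j, the values π(i) and π(j) are two distinct elements of {1, …, 48} in uniformly random order; by symmetry P[π(i) > π(j)] = 1/2.
By linearity: E[X] = 1128 · (1/2) = C(48, 2) · (1/2) = 1128/2 = 564 ≈ 564.0000.

E[X] = 564 = 564.0000.


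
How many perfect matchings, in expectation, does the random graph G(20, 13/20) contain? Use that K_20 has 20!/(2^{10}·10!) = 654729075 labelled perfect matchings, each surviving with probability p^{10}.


K_20 has 20!/(2^{10}·10!) = 654729075 labelled perfect matchings.
For each such perfect matching H, let X_H = 1 if all 10 edges of H are present in G. Then P[X_H = 1] = p^{10} = (13/20)^{10} = 137858491849/10240000000000.
Summing the indicators: E[X] = Σ_H E[X_H] = 654729075 · p^{10} = 654729075 · 137858491849/10240000000000 = 3610398513967632387/409600000000.
Numerically: E[X] ≈ 8.81445e+06.

E[X] = 654729075 · (13/20)^{10} = 3610398513967632387/409600000000 ≈ 8.81445e+06.


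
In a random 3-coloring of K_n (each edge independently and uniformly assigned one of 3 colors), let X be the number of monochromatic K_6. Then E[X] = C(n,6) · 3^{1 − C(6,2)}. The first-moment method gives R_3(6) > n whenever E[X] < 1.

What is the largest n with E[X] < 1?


We need C(n, 6) · 3^{1 − 15} < 1, i.e. C(n, 6) < 3^{15 − 1} = 4782969.
Check values of n near the boundary:
  n = 37: C(37, 6) = 2324784; 2324784 < 4782969? YES
  n = 38: C(38, 6) = 2760681; 2760681 < 4782969? YES
  n = 39: C(39, 6) = 3262623; 3262623 < 4782969? YES
  n = 40: C(40, 6) = 3838380; 3838380 < 4782969? YES
  n = 41: C(41, 6) = 4496388; 4496388 < 4782969? YES
  n = 42: C(42, 6) = 5245786; 5245786 < 4782969? NO
The largest n with C(n, 6) < 4782969 is n = 41 (where E[X] = 1498796/1594323 ≈ 0.940083). Hence R_3(6) > 41, i.e. R_3(6) ≥ 42.

Largest n = 41; hence R_3(6) > 41.


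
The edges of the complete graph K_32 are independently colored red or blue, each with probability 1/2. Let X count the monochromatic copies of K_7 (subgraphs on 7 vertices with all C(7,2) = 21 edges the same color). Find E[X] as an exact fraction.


Let X = Σ_S X_S over the C(32, 7) = 3365856 subsets S of size 7, where X_S = 1 if the K_7 on S is monochromatic.
For a fixed S, the K_7 on S has C(7, 2) = 21 edges. P[all 21 edges red] = (1/2)^21, and likewise for blue, so P[monochromatic] = 2·(1/2)^21 = 2^{1 − 21} = 1/1048576.
Summing: E[X] = C(32, 7) · 2^{1 − 21} = 3365856 · 1/1048576 = 105183/32768.
Numerically: E[X] ≈ 3.209930.

E[X] = C(32,7)·2^(1−C(7,2)) = 105183/32768 ≈ 3.209930.


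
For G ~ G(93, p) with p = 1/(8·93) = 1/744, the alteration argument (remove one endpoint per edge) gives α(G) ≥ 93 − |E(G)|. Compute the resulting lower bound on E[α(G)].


E[|E(G)|] = C(93, 2)·p = 4278 · (1/744) = 23/4.
E[α(G)] ≥ n − E[|E(G)|] = 93 − 23/4 = 349/4.
Numerically: ≈ 87.250000.
(This is only a lower bound; the true E[α(G)] may be larger.)

E[α(G)] ≥ 349/4 ≈ 87.250000.


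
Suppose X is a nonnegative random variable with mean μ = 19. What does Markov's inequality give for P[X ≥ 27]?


μ = E[X] = 19, a = 27.
Markov: P[X ≥ 27] ≤ μ/a = (19)/27 = 19/27.
Numerically: ≈ 0.703704.
(Since a = 27 > μ = 19.000000, the bound 19/27 is < 1 and informative.)

P[X ≥ 27] ≤ 19/27 ≈ 0.703704.


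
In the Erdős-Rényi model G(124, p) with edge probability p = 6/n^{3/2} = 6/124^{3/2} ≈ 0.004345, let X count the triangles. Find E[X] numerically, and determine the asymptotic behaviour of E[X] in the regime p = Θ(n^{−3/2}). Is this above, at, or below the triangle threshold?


Number of potential triangles: C(124, 3) = 310124.
Each occurs with probability p³ ≈ (0.004345)³ ≈ 8.204576e-08.
By linearity: E[X] = C(124, 3)·p³ ≈ 310124 · 8.204576e-08 ≈ 0.0254.
Since α = 3/2 > 1, p = c/n^{3/2} = o(1/n) is below the triangle threshold p ~ 1/n. Asymptotically E[X] ~ (c³/6)·n^{3(1−α)} = (6³/6)·n^{-1.5} → 0, so by Markov's inequality G has no triangles w.h.p.

E[X] ≈ 0.0254; in regime p = Θ(1/n^{3/2}) E[X] tends to 0 (below the triangle threshold p ~ 1/n).


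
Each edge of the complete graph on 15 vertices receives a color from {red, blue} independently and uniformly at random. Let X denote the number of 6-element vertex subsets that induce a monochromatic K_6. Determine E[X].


Let X = Σ_S X_S over the C(15, 6) = 5005 subsets S of size 6, where X_S = 1 if the K_6 on S is monochromatic.
For a fixed S, the K_6 on S has C(6, 2) = 15 edges. P[all 15 edges red] = (1/2)^15, and likewise for blue, so P[monochromatic] = 2·(1/2)^15 = 2^{1 − 15} = 1/16384.
By linearity: E[X] = C(15, 6) · 2^{1 − 15} = 5005 · 1/16384 = 5005/16384.
Numerically: E[X] ≈ 0.30548.

E[X] = C(15,6)·2^(1−C(6,2)) = 5005/16384 ≈ 0.30548.


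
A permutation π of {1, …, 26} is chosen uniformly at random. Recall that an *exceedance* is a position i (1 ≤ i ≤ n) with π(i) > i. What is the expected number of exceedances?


Write X = Σ_{i=1}^{26} X_i, where X_i = 1_{π(i) > i}.
For each fixed i, π(i) is uniform over {1, …, 26} (marginal of a uniform permutation), so P[π(i) > i] = (n − i)/n. Summing: Σ_{i=1}^{26} (n − i)/n = (0 + 1 + … + 25)/26 = 26(26 − 1)/(2·26) = (26 − 1)/2.
Hence E[X] = Σ_{i=1}^{26} (26 − i)/26 = 25/2 ≈ 12.5000.

E[X] = 25/2 = 12.5000.


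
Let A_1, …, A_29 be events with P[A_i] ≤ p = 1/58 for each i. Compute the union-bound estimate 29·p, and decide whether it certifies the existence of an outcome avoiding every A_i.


Union bound: P[∪_{i=1}^{29} A_i] ≤ Σ_i P[A_i] ≤ 29·p = 29·(1/58) = 1/2.
Numerically: 1/2 ≈ 0.5000000.
Is 1/2 < 1? YES.
Since P[∪ A_i] ≤ 1/2 < 1, the complement has P[∩ A_i^c] ≥ 1 − 1/2 = 1/2 > 0, so some outcome avoids every A_i.

29·p = 1/2 ≈ 0.5000000; existence CERTIFIED by the union bound.


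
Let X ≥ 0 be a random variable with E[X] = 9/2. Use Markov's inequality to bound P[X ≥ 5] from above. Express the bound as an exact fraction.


μ = E[X] = 9/2, a = 5.
Markov: P[X ≥ 5] ≤ μ/a = (9/2)/5 = 9/10.
Numerically: ≈ 0.900.
(Since a = 5 > μ = 4.500, the bound 9/10 is < 1 and informative.)

P[X ≥ 5] ≤ 9/10 ≈ 0.900.


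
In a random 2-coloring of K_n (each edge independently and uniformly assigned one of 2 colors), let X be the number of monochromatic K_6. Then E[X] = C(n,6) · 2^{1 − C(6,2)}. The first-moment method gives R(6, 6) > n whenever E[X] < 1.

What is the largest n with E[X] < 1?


We need C(n, 6) · 2^{1 − 15} < 1, i.e. C(n, 6) < 2^{15 − 1} = 16384.
Check values of n near the boundary:
  n = 12: C(12, 6) = 924; 924 < 16384? YES
  n = 13: C(13, 6) = 1716; 1716 < 16384? YES
  n = 14: C(14, 6) = 3003; 3003 < 16384? YES
  n = 15: C(15, 6) = 5005; 5005 < 16384? YES
  n = 16: C(16, 6) = 8008; 8008 < 16384? YES
  n = 17: C(17, 6) = 12376; 12376 < 16384? YES
  n = 18: C(18, 6) = 18564; 18564 < 16384? NO
  n = 19: C(19, 6) = 27132; 27132 < 16384? NO
  n = 20: C(20, 6) = 38760; 38760 < 16384? NO
The largest n with C(n, 6) < 16384 is n = 17 (where E[X] = 1547/2048 ≈ 0.755). Hence R(6, 6) > 17, i.e. R(6, 6) ≥ 18.

Largest n = 17; hence R(6, 6) > 17.


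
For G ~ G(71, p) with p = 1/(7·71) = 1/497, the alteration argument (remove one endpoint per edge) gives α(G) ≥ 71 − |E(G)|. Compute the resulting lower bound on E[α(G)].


E[|E(G)|] = C(71, 2)·p = 2485 · (1/497) = 5.
E[α(G)] ≥ n − E[|E(G)|] = 71 − 5 = 66.
Numerically: ≈ 66.00000.
(This is only a lower bound; the true E[α(G)] may be larger.)

E[α(G)] ≥ 66 ≈ 66.00000.


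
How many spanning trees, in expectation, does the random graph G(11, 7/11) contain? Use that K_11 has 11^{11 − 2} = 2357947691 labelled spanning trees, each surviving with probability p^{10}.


K_11 has 11^{11 − 2} = 2357947691 labelled spanning trees.
For each such spanning tree H, let X_H = 1 if all 10 edges of H are present in G. Then P[X_H = 1] = p^{10} = (7/11)^{10} = 282475249/25937424601.
By linearity of expectation: E[X] = Σ_H E[X_H] = 2357947691 · p^{10} = 2357947691 · 282475249/25937424601 = 282475249/11.
Numerically: E[X] ≈ 2.56796e+07.

E[X] = 2357947691 · (7/11)^{10} = 282475249/11 ≈ 2.56796e+07.


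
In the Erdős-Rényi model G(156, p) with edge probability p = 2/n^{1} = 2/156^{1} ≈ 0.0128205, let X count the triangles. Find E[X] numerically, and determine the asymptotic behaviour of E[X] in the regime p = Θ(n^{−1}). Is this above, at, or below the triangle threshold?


Number of potential triangles: C(156, 3) = 620620.
Each occurs with probability p³ ≈ (0.0128205)³ ≈ 2.10725063e-06.
By linearity: E[X] = C(156, 3)·p³ ≈ 620620 · 2.10725063e-06 ≈ 1.307802.
Here α = 1, so p = 2/n is exactly at the triangle threshold p ~ 1/n. Asymptotically E[X] → c³/6 = 2³/6 = 4/3 ≈ 1.333333, a bounded constant. In this regime the triangle count is asymptotically Poisson(c³/6).

E[X] ≈ 1.307802; in regime p = Θ(1/n^{1}) E[X] stays bounded (at the triangle threshold p ~ 1/n).


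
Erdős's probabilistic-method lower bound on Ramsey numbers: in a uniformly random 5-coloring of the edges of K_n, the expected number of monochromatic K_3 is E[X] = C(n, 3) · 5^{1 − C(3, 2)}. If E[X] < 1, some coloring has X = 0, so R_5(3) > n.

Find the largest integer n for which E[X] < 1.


We need C(n, 3) · 5^{1 − 3} < 1, i.e. C(n, 3) < 5^{3 − 1} = 25.
Check values of n near the boundary:
  n = 3: C(3, 3) = 1; 1 < 25? YES
  n = 4: C(4, 3) = 4; 4 < 25? YES
  n = 5: C(5, 3) = 10; 10 < 25? YES
  n = 6: C(6, 3) = 20; 20 < 25? YES
  n = 7: C(7, 3) = 35; 35 < 25? NO
  n = 8: C(8, 3) = 56; 56 < 25? NO
The largest n with C(n, 3) < 25 is n = 6 (where E[X] = 4/5 ≈ 0.800000). Hence R_5(3) > 6, i.e. R_5(3) ≥ 7.

Largest n = 6; hence R_5(3) > 6.


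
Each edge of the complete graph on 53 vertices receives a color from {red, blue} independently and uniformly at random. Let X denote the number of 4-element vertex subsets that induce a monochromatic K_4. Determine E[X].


Let X = Σ_S X_S over the C(53, 4) = 292825 subsets S of size 4, where X_S = 1 if the K_4 on S is monochromatic.
For a fixed S, the K_4 on S has C(4, 2) = 6 edges. P[all 6 edges red] = (1/2)^6, and likewise for blue, so P[monochromatic] = 2·(1/2)^6 = 2^{1 − 6} = 1/32.
By linearity: E[X] = C(53, 4) · 2^{1 − 6} = 292825 · 1/32 = 292825/32.
Numerically: E[X] ≈ 9150.7812.

E[X] = C(53,4)·2^(1−C(4,2)) = 292825/32 ≈ 9150.7812.


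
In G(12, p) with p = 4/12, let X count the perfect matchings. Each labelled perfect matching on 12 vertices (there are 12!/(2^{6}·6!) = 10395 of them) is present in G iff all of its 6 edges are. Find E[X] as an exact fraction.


K_12 has 12!/(2^{6}·6!) = 10395 labelled perfect matchings.
For each such perfect matching H, let X_H = 1 if all 6 edges of H are present in G. Then P[X_H = 1] = p^{6} = (1/3)^{6} = 1/729.
By linearity of expectation: E[X] = Σ_H E[X_H] = 10395 · p^{6} = 10395 · 1/729 = 385/27.
Numerically: E[X] ≈ 14.26.

E[X] = 10395 · (1/3)^{6} = 385/27 ≈ 14.26.


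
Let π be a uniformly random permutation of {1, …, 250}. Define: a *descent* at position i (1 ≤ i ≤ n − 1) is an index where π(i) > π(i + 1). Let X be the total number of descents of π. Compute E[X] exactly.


Write X = Σ X_I over i = 1, …, 249, with X_I the indicator of one descent.
There are 249 indicators.
For each fixed i, the pair (π(i), π(i+1)) is a uniformly random ordered pair of distinct values from {1, …, 250}; by symmetry P[π(i) > π(i+1)] = 1/2.
By linearity: E[X] = 249 · (1/2) = (250 − 1) · (1/2) = 249/2 ≈ 124.500000.

E[X] = 249/2 = 124.500000.


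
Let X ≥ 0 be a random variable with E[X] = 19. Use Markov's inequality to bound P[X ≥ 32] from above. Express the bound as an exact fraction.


μ = E[X] = 19, a = 32.
Markov: P[X ≥ 32] ≤ μ/a = (19)/32 = 19/32.
Numerically: ≈ 0.593750.
(Since a = 32 > μ = 19.000000, the bound 19/32 is < 1 and informative.)

P[X ≥ 32] ≤ 19/32 ≈ 0.593750.


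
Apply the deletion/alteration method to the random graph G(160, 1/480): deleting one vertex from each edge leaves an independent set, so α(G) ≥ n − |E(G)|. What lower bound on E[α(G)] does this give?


E[|E(G)|] = C(160, 2)·p = 12720 · (1/480) = 53/2.
E[α(G)] ≥ n − E[|E(G)|] = 160 − 53/2 = 267/2.
Numerically: ≈ 133.500000.
(This is only a lower bound; the true E[α(G)] may be larger.)

E[α(G)] ≥ 267/2 ≈ 133.500000.


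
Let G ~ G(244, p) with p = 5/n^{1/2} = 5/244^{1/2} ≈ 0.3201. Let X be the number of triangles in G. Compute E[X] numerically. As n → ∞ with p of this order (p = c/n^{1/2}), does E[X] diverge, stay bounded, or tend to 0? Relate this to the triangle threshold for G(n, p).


Number of potential triangles: C(244, 3) = 2391444.
Each occurs with probability p³ ≈ (0.3201)³ ≈ 3.279633e-02.
By linearity: E[X] = C(244, 3)·p³ ≈ 2391444 · 3.279633e-02 ≈ 78430.5913.
Since α = 1/2 < 1, p = c/n^{1/2} ≫ 1/n is above the triangle threshold p ~ 1/n. Asymptotically E[X] ~ (c³/6)·n^{3(1−α)} = (5³/6)·n^{1.5} → ∞; triangles are abundant w.h.p.

E[X] ≈ 78430.5913; in regime p = Θ(1/n^{1/2}) E[X] diverges (above the triangle threshold p ~ 1/n).


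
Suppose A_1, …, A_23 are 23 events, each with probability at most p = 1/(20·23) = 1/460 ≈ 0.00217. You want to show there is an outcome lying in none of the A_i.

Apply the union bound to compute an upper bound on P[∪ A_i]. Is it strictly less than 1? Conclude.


Union bound: P[∪_{i=1}^{23} A_i] ≤ Σ_i P[A_i] ≤ 23·p = 23·(1/460) = 1/20.
Numerically: 1/20 ≈ 0.05000.
Is 1/20 < 1? YES.
Since P[∪ A_i] ≤ 1/20 < 1, the complement has P[∩ A_i^c] ≥ 1 − 1/20 = 19/20 > 0, so some outcome avoids every A_i.

23·p = 1/20 ≈ 0.05000; existence CERTIFIED by the union bound.


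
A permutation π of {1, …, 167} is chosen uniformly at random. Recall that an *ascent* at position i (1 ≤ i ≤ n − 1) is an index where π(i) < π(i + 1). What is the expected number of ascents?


Write X = Σ X_I over i = 1, …, 166, with X_I the indicator of one ascent.
There are 166 indicators.
For each fixed i, the pair (π(i), π(i+1)) is a uniformly random ordered pair of distinct values from {1, …, 167}; by symmetry P[π(i) < π(i+1)] = 1/2.
By linearity: E[X] = 166 · (1/2) = (167 − 1) · (1/2) = 83 ≈ 83.000.

E[X] = 83 = 83.000.


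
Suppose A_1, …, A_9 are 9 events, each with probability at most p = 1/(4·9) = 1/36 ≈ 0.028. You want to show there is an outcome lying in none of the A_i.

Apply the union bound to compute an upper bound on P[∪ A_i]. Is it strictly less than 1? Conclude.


Union bound: P[∪_{i=1}^{9} A_i] ≤ Σ_i P[A_i] ≤ 9·p = 9·(1/36) = 1/4.
Numerically: 1/4 ≈ 0.250.
Is 1/4 < 1? YES.
Since P[∪ A_i] ≤ 1/4 < 1, the complement has P[∩ A_i^c] ≥ 1 − 1/4 = 3/4 > 0, so some outcome avoids every A_i.

9·p = 1/4 ≈ 0.250; existence CERTIFIED by the union bound.


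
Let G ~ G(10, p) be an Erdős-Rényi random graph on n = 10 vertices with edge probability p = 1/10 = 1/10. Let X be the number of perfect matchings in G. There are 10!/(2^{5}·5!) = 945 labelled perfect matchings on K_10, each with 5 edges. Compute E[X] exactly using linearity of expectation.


K_10 has 10!/(2^{5}·5!) = 945 labelled perfect matchings.
For each such perfect matching H, let X_H = 1 if all 5 edges of H are present in G. Then P[X_H = 1] = p^{5} = (1/10)^{5} = 1/100000.
By linearity: E[X] = Σ_H E[X_H] = 945 · p^{5} = 945 · 1/100000 = 189/20000.
Numerically: E[X] ≈ 0.00945.

E[X] = 945 · (1/10)^{5} = 189/20000 ≈ 0.00945.


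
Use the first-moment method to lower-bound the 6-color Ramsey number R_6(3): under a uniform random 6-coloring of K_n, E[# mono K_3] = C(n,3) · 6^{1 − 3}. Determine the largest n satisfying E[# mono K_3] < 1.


We need C(n, 3) · 6^{1 − 3} < 1, i.e. C(n, 3) < 6^{3 − 1} = 36.
Check values of n near the boundary:
  n = 5: C(5, 3) = 10; 10 < 36? YES
  n = 6: C(6, 3) = 20; 20 < 36? YES
  n = 7: C(7, 3) = 35; 35 < 36? YES
  n = 8: C(8, 3) = 56; 56 < 36? NO
  n = 9: C(9, 3) = 84; 84 < 36? NO
  n = 10: C(10, 3) = 120; 120 < 36? NO
The largest n with C(n, 3) < 36 is n = 7 (where E[X] = 35/36 ≈ 0.9722). Hence R_6(3) > 7, i.e. R_6(3) ≥ 8.

Largest n = 7; hence R_6(3) > 7.


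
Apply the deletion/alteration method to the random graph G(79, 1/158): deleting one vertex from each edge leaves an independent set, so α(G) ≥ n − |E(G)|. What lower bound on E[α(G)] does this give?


E[|E(G)|] = C(79, 2)·p = 3081 · (1/158) = 39/2.
E[α(G)] ≥ n − E[|E(G)|] = 79 − 39/2 = 119/2.
Numerically: ≈ 59.50000.
(This is only a lower bound; the true E[α(G)] may be larger.)

E[α(G)] ≥ 119/2 ≈ 59.50000.


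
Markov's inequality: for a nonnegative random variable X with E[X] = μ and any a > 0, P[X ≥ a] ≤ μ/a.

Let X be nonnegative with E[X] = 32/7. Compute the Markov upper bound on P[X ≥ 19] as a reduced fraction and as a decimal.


μ = E[X] = 32/7, a = 19.
Markov: P[X ≥ 19] ≤ μ/a = (32/7)/19 = 32/133.
Numerically: ≈ 0.2406.
(Since a = 19 > μ = 4.5714, the bound 32/133 is < 1 and informative.)

P[X ≥ 19] ≤ 32/133 ≈ 0.2406.


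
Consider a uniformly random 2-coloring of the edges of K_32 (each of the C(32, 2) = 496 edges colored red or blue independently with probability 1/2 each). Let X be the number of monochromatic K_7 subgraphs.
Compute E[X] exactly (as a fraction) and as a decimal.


Let X = Σ_S X_S over the C(32, 7) = 3365856 subsets S of size 7, where X_S = 1 if the K_7 on S is monochromatic.
For a fixed S, the K_7 on S has C(7, 2) = 21 edges. P[all 21 edges red] = (1/2)^21, and likewise for blue, so P[monochromatic] = 2·(1/2)^21 = 2^{1 − 21} = 1/1048576.
By linearity of expectation: E[X] = C(32, 7) · 2^{1 − 21} = 3365856 · 1/1048576 = 105183/32768.
Numerically: E[X] ≈ 3.210.

E[X] = C(32,7)·2^(1−C(7,2)) = 105183/32768 ≈ 3.210.


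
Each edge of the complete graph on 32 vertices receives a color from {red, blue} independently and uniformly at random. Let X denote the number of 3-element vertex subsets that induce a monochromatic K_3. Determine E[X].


Let X = Σ_S X_S over the C(32, 3) = 4960 subsets S of size 3, where X_S = 1 if the K_3 on S is monochromatic.
For a fixed S, the K_3 on S has C(3, 2) = 3 edges. P[all 3 edges red] = (1/2)^3, and likewise for blue, so P[monochromatic] = 2·(1/2)^3 = 2^{1 − 3} = 1/4.
By linearity of expectation: E[X] = C(32, 3) · 2^{1 − 3} = 4960 · 1/4 = 1240.
Numerically: E[X] ≈ 1240.000000.

E[X] = C(32,3)·2^(1−C(3,2)) = 1240 ≈ 1240.000000.


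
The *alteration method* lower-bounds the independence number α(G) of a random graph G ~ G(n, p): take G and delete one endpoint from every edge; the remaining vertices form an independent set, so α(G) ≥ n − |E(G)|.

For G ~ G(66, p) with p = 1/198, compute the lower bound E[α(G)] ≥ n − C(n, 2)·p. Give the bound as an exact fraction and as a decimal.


E[|E(G)|] = C(66, 2)·p = 2145 · (1/198) = 65/6.
E[α(G)] ≥ n − E[|E(G)|] = 66 − 65/6 = 331/6.
Numerically: ≈ 55.166667.
(This is only a lower bound; the true E[α(G)] may be larger.)

E[α(G)] ≥ 331/6 ≈ 55.166667.


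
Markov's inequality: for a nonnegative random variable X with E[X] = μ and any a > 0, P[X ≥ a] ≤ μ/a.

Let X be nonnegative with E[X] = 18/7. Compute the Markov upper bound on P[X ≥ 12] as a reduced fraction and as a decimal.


μ = E[X] = 18/7, a = 12.
Markov: P[X ≥ 12] ≤ μ/a = (18/7)/12 = 3/14.
Numerically: ≈ 0.2143.
(Since a = 12 > μ = 2.5714, the bound 3/14 is < 1 and informative.)

P[X ≥ 12] ≤ 3/14 ≈ 0.2143.


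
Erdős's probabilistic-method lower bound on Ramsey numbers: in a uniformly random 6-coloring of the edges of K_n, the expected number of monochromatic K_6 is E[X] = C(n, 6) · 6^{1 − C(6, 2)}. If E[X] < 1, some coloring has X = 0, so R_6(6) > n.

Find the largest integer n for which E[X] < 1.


We need C(n, 6) · 6^{1 − 15} < 1, i.e. C(n, 6) < 6^{15 − 1} = 78364164096.
Check values of n near the boundary:
  n = 194: C(194, 6) = 68482017072; 68482017072 < 78364164096? YES
  n = 195: C(195, 6) = 70656049360; 70656049360 < 78364164096? YES
  n = 196: C(196, 6) = 72887293024; 72887293024 < 78364164096? YES
  n = 197: C(197, 6) = 75176946208; 75176946208 < 78364164096? YES
  n = 198: C(198, 6) = 77526225777; 77526225777 < 78364164096? YES
  n = 199: C(199, 6) = 79936367511; 79936367511 < 78364164096? NO
  n = 200: C(200, 6) = 82408626300; 82408626300 < 78364164096? NO
The largest n with C(n, 6) < 78364164096 is n = 198 (where E[X] = 25842075259/26121388032 ≈ 0.9893071). Hence R_6(6) > 198, i.e. R_6(6) ≥ 199.

Largest n = 198; hence R_6(6) > 198.


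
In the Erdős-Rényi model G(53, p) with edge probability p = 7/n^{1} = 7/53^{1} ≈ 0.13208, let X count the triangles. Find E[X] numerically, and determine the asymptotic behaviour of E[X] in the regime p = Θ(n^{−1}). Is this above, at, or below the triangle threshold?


Number of potential triangles: C(53, 3) = 23426.
Each occurs with probability p³ ≈ (0.13208)³ ≈ 2.3039153e-03.
By linearity: E[X] = C(53, 3)·p³ ≈ 23426 · 2.3039153e-03 ≈ 53.97152.
Here α = 1, so p = 7/n is exactly at the triangle threshold p ~ 1/n. Asymptotically E[X] → c³/6 = 7³/6 = 343/6 ≈ 57.16667, a bounded constant. In this regime the triangle count is asymptotically Poisson(c³/6).

E[X] ≈ 53.97152; in regime p = Θ(1/n^{1}) E[X] stays bounded (at the triangle threshold p ~ 1/n).


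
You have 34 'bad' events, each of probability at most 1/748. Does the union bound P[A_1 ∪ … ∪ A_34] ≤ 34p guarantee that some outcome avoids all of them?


Union bound: P[∪_{i=1}^{34} A_i] ≤ Σ_i P[A_i] ≤ 34·p = 34·(1/748) = 1/22.
Numerically: 1/22 ≈ 0.0454545.
Is 1/22 < 1? YES.
Since P[∪ A_i] ≤ 1/22 < 1, the complement has P[∩ A_i^c] ≥ 1 − 1/22 = 21/22 > 0, so some outcome avoids every A_i.

34·p = 1/22 ≈ 0.0454545; existence CERTIFIED by the union bound.


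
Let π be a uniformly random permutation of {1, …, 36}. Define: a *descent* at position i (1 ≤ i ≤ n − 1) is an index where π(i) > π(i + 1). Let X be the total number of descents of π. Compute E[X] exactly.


Write X = Σ X_I over i = 1, …, 35, with X_I the indicator of one descent.
There are 35 indicators.
For each fixed i, the pair (π(i), π(i+1)) is a uniformly random ordered pair of distinct values from {1, …, 36}; by symmetry P[π(i) > π(i+1)] = 1/2.
By linearity: E[X] = 35 · (1/2) = (36 − 1) · (1/2) = 35/2 ≈ 17.500.

E[X] = 35/2 = 17.500.


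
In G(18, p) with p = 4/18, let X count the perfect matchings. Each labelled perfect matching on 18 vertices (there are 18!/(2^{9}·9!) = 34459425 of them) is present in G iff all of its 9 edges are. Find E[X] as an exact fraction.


K_18 has 18!/(2^{9}·9!) = 34459425 labelled perfect matchings.
For each such perfect matching H, let X_H = 1 if all 9 edges of H are present in G. Then P[X_H = 1] = p^{9} = (2/9)^{9} = 512/387420489.
By linearity: E[X] = Σ_H E[X_H] = 34459425 · p^{9} = 34459425 · 512/387420489 = 217817600/4782969.
Numerically: E[X] ≈ 45.5402.

E[X] = 34459425 · (2/9)^{9} = 217817600/4782969 ≈ 45.5402.


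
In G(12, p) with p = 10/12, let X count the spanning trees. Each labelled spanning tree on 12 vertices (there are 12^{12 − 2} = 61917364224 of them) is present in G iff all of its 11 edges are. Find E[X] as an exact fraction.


K_12 has 12^{12 − 2} = 61917364224 labelled spanning trees.
For each such spanning tree H, let X_H = 1 if all 11 edges of H are present in G. Then P[X_H = 1] = p^{11} = (5/6)^{11} = 48828125/362797056.
By linearity of expectation: E[X] = Σ_H E[X_H] = 61917364224 · p^{11} = 61917364224 · 48828125/362797056 = 25000000000/3.
Numerically: E[X] ≈ 8.33333e+09.

E[X] = 61917364224 · (5/6)^{11} = 25000000000/3 ≈ 8.33333e+09.


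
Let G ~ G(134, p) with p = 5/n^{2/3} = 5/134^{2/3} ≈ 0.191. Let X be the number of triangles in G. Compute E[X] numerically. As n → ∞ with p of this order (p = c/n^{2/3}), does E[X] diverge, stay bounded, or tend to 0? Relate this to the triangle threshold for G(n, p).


Number of potential triangles: C(134, 3) = 392084.
Each occurs with probability p³ ≈ (0.191)³ ≈ 6.96146e-03.
By linearity: E[X] = C(134, 3)·p³ ≈ 392084 · 6.96146e-03 ≈ 2729.478.
Since α = 2/3 < 1, p = c/n^{2/3} ≫ 1/n is above the triangle threshold p ~ 1/n. Asymptotically E[X] ~ (c³/6)·n^{3(1−α)} = (5³/6)·n^{1} → ∞; triangles are abundant w.h.p.

E[X] ≈ 2729.478; in regime p = Θ(1/n^{2/3}) E[X] diverges (above the triangle threshold p ~ 1/n).


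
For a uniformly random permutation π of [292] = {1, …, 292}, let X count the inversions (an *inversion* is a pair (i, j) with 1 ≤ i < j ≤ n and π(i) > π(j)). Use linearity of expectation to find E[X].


Write X = Σ X_I over the C(292, 2) = 42486 pairs i < j, with X_I the indicator of one inversion.
There are 42486 indicators.
For each fixed pair i < j, the values π(i) and π(j) are two distinct elements of {1, …, 292} in uniformly random order; by symmetry P[π(i) > π(j)] = 1/2.
By linearity: E[X] = 42486 · (1/2) = C(292, 2) · (1/2) = 42486/2 = 21243 ≈ 21243.00000.

E[X] = 21243 = 21243.00000.
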